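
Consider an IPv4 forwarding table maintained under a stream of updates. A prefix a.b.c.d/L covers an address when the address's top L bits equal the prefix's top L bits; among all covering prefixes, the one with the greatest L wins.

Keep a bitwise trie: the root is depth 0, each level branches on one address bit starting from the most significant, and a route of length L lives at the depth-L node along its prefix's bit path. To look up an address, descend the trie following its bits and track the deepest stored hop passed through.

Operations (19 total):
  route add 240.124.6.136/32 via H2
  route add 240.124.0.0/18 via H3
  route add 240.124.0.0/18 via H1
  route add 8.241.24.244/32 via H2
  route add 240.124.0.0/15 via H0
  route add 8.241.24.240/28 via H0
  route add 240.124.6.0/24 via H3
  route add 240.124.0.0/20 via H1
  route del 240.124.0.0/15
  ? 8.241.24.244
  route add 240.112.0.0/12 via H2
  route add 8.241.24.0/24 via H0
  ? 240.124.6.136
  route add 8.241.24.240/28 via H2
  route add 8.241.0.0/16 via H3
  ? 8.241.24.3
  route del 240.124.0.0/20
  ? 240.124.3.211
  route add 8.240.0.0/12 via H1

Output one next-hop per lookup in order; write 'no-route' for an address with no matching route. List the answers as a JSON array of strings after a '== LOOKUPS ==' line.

Process each operation:
  add 240.124.6.136/32 -> H2 at depth 32
  add 240.124.0.0/18 -> H3 at depth 18
  add 240.124.0.0/18 -> H1 at depth 18
  add 8.241.24.244/32 -> H2 at depth 32
  add 240.124.0.0/15 -> H0 at depth 15
  add 8.241.24.240/28 -> H0 at depth 28
  add 240.124.6.0/24 -> H3 at depth 24
  add 240.124.0.0/20 -> H1 at depth 20
  del 240.124.0.0/15 (clear depth 15)
  Q 8.241.24.244: descend 00001000111100010001100011110100 ; hops seen [H0,H2] ; pick H2
  add 240.112.0.0/12 -> H2 at depth 12
  add 8.241.24.0/24 -> H0 at depth 24
  Q 240.124.6.136: descend 11110000011111000000011010001000 ; hops seen [H2,H1,H1,H3,H2] ; pick H2
  add 8.241.24.240/28 -> H2 at depth 28
  add 8.241.0.0/16 -> H3 at depth 16
  Q 8.241.24.3: descend 000010001111000100011000 ; hops seen [H3,H0] ; pick H0
  del 240.124.0.0/20 (clear depth 20)
  Q 240.124.3.211: descend 111100000111110000000 ; hops seen [H2,H1] ; pick H1
  add 8.240.0.0/12 -> H1 at depth 12

== LOOKUPS ==
["H2","H2","H0","H1"]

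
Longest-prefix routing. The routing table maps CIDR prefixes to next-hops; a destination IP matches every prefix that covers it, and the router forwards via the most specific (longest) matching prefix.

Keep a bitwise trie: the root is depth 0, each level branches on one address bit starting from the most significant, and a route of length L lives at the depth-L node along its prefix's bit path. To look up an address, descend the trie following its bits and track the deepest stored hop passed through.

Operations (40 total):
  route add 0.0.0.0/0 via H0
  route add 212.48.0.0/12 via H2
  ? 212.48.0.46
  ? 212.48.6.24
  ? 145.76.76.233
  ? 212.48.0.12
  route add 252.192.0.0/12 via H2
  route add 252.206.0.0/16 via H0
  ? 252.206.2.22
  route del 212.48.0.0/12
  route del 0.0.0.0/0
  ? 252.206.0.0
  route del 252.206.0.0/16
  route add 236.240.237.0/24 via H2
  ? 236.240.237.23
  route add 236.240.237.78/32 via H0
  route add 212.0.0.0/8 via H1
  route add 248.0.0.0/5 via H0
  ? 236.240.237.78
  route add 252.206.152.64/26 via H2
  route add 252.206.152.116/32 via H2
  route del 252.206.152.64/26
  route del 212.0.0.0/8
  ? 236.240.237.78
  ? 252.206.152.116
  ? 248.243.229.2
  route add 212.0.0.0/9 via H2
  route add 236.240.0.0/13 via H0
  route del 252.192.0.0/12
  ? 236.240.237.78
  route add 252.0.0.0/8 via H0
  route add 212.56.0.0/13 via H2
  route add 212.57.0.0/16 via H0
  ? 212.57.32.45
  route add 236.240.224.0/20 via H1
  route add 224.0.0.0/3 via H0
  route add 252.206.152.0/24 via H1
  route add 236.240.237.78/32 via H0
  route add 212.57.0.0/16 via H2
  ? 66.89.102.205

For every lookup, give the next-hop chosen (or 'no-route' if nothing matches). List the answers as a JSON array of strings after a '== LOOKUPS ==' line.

Process each operation:
  add 0.0.0.0/0 -> H0 at depth 0
  add 212.48.0.0/12 -> H2 at depth 12
  lookup 212.48.0.46: bits 110101000011 walk d0:H0→d1:-→d2:-→d3:-→d4:-→d5:-→d6:-→d7:-→d8:-→d9:-→d10:-→d11:-→d12:H2 -> H2
  lookup 212.48.6.24: bits 110101000011 walk d0:H0→d1:-→d2:-→d3:-→d4:-→d5:-→d6:-→d7:-→d8:-→d9:-→d10:-→d11:-→d12:H2 -> H2
  lookup 145.76.76.233: bits 1 walk d0:H0→d1:- -> H0
  lookup 212.48.0.12: bits 110101000011 walk d0:H0→d1:-→d2:-→d3:-→d4:-→d5:-→d6:-→d7:-→d8:-→d9:-→d10:-→d11:-→d12:H2 -> H2
  add 252.192.0.0/12 -> H2 at depth 12
  add 252.206.0.0/16 -> H0 at depth 16
  lookup 252.206.2.22: bits 1111110011001110 walk d0:H0→d1:-→d2:-→d3:-→d4:-→d5:-→d6:-→d7:-→d8:-→d9:-→d10:-→d11:-→d12:H2→d13:-→d14:-→d15:-→d16:H0 -> H0
  del 212.48.0.0/12 (clear depth 12)
  del 0.0.0.0/0 (clear depth 0)
  lookup 252.206.0.0: bits 1111110011001110 walk d0:-→d1:-→d2:-→d3:-→d4:-→d5:-→d6:-→d7:-→d8:-→d9:-→d10:-→d11:-→d12:H2→d13:-→d14:-→d15:-→d16:H0 -> H0
  del 252.206.0.0/16 (clear depth 16)
  add 236.240.237.0/24 -> H2 at depth 24
  lookup 236.240.237.23: bits 111011001111000011101101 walk d0:-→d1:-→d2:-→d3:-→d4:-→d5:-→d6:-→d7:-→d8:-→d9:-→d10:-→d11:-→d12:-→d13:-→d14:-→d15:-→d16:-→d17:-→d18:-→d19:-→d20:-→d21:-→d22:-→d23:-→d24:H2 -> H2
  add 236.240.237.78/32 -> H0 at depth 32
  add 212.0.0.0/8 -> H1 at depth 8
  add 248.0.0.0/5 -> H0 at depth 5
  lookup 236.240.237.78: bits 11101100111100001110110101001110 walk d0:-→d1:-→d2:-→d3:-→d4:-→d5:-→d6:-→d7:-→d8:-→d9:-→d10:-→d11:-→d12:-→d13:-→d14:-→d15:-→d16:-→d17:-→d18:-→d19:-→d20:-→d21:-→d22:-→d23:-→d24:H2→d25:-→d26:-→d27:-→d28:-→d29:-→d30:-→d31:-→d32:H0 -> H0
  add 252.206.152.64/26 -> H2 at depth 26
  add 252.206.152.116/32 -> H2 at depth 32
  del 252.206.152.64/26 (clear depth 26)
  del 212.0.0.0/8 (clear depth 8)
  lookup 236.240.237.78: bits 11101100111100001110110101001110 walk d0:-→d1:-→d2:-→d3:-→d4:-→d5:-→d6:-→d7:-→d8:-→d9:-→d10:-→d11:-→d12:-→d13:-→d14:-→d15:-→d16:-→d17:-→d18:-→d19:-→d20:-→d21:-→d22:-→d23:-→d24:H2→d25:-→d26:-→d27:-→d28:-→d29:-→d30:-→d31:-→d32:H0 -> H0
  lookup 252.206.152.116: bits 11111100110011101001100001110100 walk d0:-→d1:-→d2:-→d3:-→d4:-→d5:H0→d6:-→d7:-→d8:-→d9:-→d10:-→d11:-→d12:H2→d13:-→d14:-→d15:-→d16:-→d17:-→d18:-→d19:-→d20:-→d21:-→d22:-→d23:-→d24:-→d25:-→d26:-→d27:-→d28:-→d29:-→d30:-→d31:-→d32:H2 -> H2
  lookup 248.243.229.2: bits 11111 walk d0:-→d1:-→d2:-→d3:-→d4:-→d5:H0 -> H0
  add 212.0.0.0/9 -> H2 at depth 9
  add 236.240.0.0/13 -> H0 at depth 13
  del 252.192.0.0/12 (clear depth 12)
  lookup 236.240.237.78: bits 11101100111100001110110101001110 walk d0:-→d1:-→d2:-→d3:-→d4:-→d5:-→d6:-→d7:-→d8:-→d9:-→d10:-→d11:-→d12:-→d13:H0→d14:-→d15:-→d16:-→d17:-→d18:-→d19:-→d20:-→d21:-→d22:-→d23:-→d24:H2→d25:-→d26:-→d27:-→d28:-→d29:-→d30:-→d31:-→d32:H0 -> H0
  add 252.0.0.0/8 -> H0 at depth 8
  add 212.56.0.0/13 -> H2 at depth 13
  add 212.57.0.0/16 -> H0 at depth 16
  lookup 212.57.32.45: bits 1101010000111001 walk d0:-→d1:-→d2:-→d3:-→d4:-→d5:-→d6:-→d7:-→d8:-→d9:H2→d10:-→d11:-→d12:-→d13:H2→d14:-→d15:-→d16:H0 -> H0
  add 236.240.224.0/20 -> H1 at depth 20
  add 224.0.0.0/3 -> H0 at depth 3
  add 252.206.152.0/24 -> H1 at depth 24
  add 236.240.237.78/32 -> H0 at depth 32
  add 212.57.0.0/16 -> H2 at depth 16
  lookup 66.89.102.205: bits ε walk d0:- -> no-route

== LOOKUPS ==
["H2","H2","H0","H2","H0","H0","H2","H0","H0","H2","H0","H0","H0","no-route"]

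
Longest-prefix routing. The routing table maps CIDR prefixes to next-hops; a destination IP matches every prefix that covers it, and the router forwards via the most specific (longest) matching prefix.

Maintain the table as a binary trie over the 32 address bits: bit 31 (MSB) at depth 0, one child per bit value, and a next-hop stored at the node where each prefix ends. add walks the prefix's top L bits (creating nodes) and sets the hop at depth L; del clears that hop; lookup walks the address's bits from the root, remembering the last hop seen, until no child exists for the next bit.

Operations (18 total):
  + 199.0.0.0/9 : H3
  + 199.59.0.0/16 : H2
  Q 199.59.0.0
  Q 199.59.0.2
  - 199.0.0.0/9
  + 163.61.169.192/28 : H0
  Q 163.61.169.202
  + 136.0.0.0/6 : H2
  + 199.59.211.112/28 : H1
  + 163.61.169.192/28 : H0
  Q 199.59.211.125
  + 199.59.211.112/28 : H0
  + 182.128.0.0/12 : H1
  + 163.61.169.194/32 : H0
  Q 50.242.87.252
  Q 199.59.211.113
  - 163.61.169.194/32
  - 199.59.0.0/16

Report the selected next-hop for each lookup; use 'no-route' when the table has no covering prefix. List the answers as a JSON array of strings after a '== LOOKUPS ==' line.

Process each operation:
  + 199.0.0.0/9 (H3) depth=9
  + 199.59.0.0/16 (H2) depth=16
  ? 199.59.0.0  path d0:-→d1:-→d2:-→d3:-→d4:-→d5:-→d6:-→d7:-→d8:-→d9:H3→d10:-→d11:-→d12:-→d13:-→d14:-→d15:-→d16:H2  best=H2
  ? 199.59.0.2  path d0:-→d1:-→d2:-→d3:-→d4:-→d5:-→d6:-→d7:-→d8:-→d9:H3→d10:-→d11:-→d12:-→d13:-→d14:-→d15:-→d16:H2  best=H2
  - 199.0.0.0/9 clear@9
  + 163.61.169.192/28 (H0) depth=28
  ? 163.61.169.202  path d0:-→d1:-→d2:-→d3:-→d4:-→d5:-→d6:-→d7:-→d8:-→d9:-→d10:-→d11:-→d12:-→d13:-→d14:-→d15:-→d16:-→d17:-→d18:-→d19:-→d20:-→d21:-→d22:-→d23:-→d24:-→d25:-→d26:-→d27:-→d28:H0  best=H0
  + 136.0.0.0/6 (H2) depth=6
  + 199.59.211.112/28 (H1) depth=28
  + 163.61.169.192/28 (H0) depth=28
  ? 199.59.211.125  path d0:-→d1:-→d2:-→d3:-→d4:-→d5:-→d6:-→d7:-→d8:-→d9:-→d10:-→d11:-→d12:-→d13:-→d14:-→d15:-→d16:H2→d17:-→d18:-→d19:-→d20:-→d21:-→d22:-→d23:-→d24:-→d25:-→d26:-→d27:-→d28:H1  best=H1
  + 199.59.211.112/28 (H0) depth=28
  + 182.128.0.0/12 (H1) depth=12
  + 163.61.169.194/32 (H0) depth=32
  ? 50.242.87.252  path d0:-  best=no-route
  ? 199.59.211.113  path d0:-→d1:-→d2:-→d3:-→d4:-→d5:-→d6:-→d7:-→d8:-→d9:-→d10:-→d11:-→d12:-→d13:-→d14:-→d15:-→d16:H2→d17:-→d18:-→d19:-→d20:-→d21:-→d22:-→d23:-→d24:-→d25:-→d26:-→d27:-→d28:H0  best=H0
  - 163.61.169.194/32 clear@32
  - 199.59.0.0/16 clear@16

== LOOKUPS ==
["H2","H2","H0","H1","no-route","H0"]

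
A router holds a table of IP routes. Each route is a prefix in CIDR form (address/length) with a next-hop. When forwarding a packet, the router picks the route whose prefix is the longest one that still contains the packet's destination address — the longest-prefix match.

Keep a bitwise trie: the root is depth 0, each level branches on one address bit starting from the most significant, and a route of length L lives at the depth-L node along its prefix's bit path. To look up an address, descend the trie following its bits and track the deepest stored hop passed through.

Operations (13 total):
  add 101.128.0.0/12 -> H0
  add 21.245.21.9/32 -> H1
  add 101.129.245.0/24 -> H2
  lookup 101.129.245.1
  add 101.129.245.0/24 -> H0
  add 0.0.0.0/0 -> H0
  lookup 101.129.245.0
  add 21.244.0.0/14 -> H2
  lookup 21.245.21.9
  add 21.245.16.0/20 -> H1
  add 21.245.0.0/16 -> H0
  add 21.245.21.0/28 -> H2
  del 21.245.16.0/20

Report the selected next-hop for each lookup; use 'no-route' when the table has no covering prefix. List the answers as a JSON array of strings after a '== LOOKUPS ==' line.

Process each operation:
  add 101.128.0.0/12 -> H0 at depth 12
  add 21.245.21.9/32 -> H1 at depth 32
  add 101.129.245.0/24 -> H2 at depth 24
  ? 101.129.245.1  path d0:-→d1:-→d2:-→d3:-→d4:-→d5:-→d6:-→d7:-→d8:-→d9:-→d10:-→d11:-→d12:H0→d13:-→d14:-→d15:-→d16:-→d17:-→d18:-→d19:-→d20:-→d21:-→d22:-→d23:-→d24:H2  best=H2
  add 101.129.245.0/24 -> H0 at depth 24
  add 0.0.0.0/0 -> H0 at depth 0
  ? 101.129.245.0  path d0:H0→d1:-→d2:-→d3:-→d4:-→d5:-→d6:-→d7:-→d8:-→d9:-→d10:-→d11:-→d12:H0→d13:-→d14:-→d15:-→d16:-→d17:-→d18:-→d19:-→d20:-→d21:-→d22:-→d23:-→d24:H0  best=H0
  add 21.244.0.0/14 -> H2 at depth 14
  ? 21.245.21.9  path d0:H0→d1:-→d2:-→d3:-→d4:-→d5:-→d6:-→d7:-→d8:-→d9:-→d10:-→d11:-→d12:-→d13:-→d14:H2→d15:-→d16:-→d17:-→d18:-→d19:-→d20:-→d21:-→d22:-→d23:-→d24:-→d25:-→d26:-→d27:-→d28:-→d29:-→d30:-→d31:-→d32:H1  best=H1
  add 21.245.16.0/20 -> H1 at depth 20
  add 21.245.0.0/16 -> H0 at depth 16
  add 21.245.21.0/28 -> H2 at depth 28
  - 21.245.16.0/20 clear@20

== LOOKUPS ==
["H2","H0","H1"]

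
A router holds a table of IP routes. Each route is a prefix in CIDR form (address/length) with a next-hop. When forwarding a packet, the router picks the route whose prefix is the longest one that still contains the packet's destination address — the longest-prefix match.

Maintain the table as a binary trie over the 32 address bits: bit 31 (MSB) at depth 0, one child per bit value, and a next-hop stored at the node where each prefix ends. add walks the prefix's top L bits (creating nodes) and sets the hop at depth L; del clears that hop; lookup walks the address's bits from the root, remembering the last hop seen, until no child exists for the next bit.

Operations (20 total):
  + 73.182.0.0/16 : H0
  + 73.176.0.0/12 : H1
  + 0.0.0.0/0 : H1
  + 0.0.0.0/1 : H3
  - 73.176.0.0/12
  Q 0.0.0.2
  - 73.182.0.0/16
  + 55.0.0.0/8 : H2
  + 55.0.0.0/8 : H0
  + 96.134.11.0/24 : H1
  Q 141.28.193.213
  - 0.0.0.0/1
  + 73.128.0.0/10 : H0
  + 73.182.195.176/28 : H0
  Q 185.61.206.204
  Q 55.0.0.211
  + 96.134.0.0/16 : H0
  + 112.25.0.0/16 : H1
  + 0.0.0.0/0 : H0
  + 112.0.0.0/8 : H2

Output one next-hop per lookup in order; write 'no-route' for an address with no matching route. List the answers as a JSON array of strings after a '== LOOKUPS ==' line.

Apply in order:
  + 73.182.0.0/16 (H0) depth=16
  + 73.176.0.0/12 (H1) depth=12
  + 0.0.0.0/0 (H1) depth=0
  + 0.0.0.0/1 (H3) depth=1
  - 73.176.0.0/12 clear@12
  lookup 0.0.0.2: bits 0 walk d0:H1→d1:H3 -> H3
  - 73.182.0.0/16 clear@16
  + 55.0.0.0/8 (H2) depth=8
  + 55.0.0.0/8 (H0) depth=8
  + 96.134.11.0/24 (H1) depth=24
  lookup 141.28.193.213: bits ε walk d0:H1 -> H1
  - 0.0.0.0/1 clear@1
  + 73.128.0.0/10 (H0) depth=10
  + 73.182.195.176/28 (H0) depth=28
  lookup 185.61.206.204: bits ε walk d0:H1 -> H1
  lookup 55.0.0.211: bits 00110111 walk d0:H1→d1:-→d2:-→d3:-→d4:-→d5:-→d6:-→d7:-→d8:H0 -> H0
  + 96.134.0.0/16 (H0) depth=16
  + 112.25.0.0/16 (H1) depth=16
  + 0.0.0.0/0 (H0) depth=0
  + 112.0.0.0/8 (H2) depth=8

== LOOKUPS ==
["H3","H1","H1","H0"]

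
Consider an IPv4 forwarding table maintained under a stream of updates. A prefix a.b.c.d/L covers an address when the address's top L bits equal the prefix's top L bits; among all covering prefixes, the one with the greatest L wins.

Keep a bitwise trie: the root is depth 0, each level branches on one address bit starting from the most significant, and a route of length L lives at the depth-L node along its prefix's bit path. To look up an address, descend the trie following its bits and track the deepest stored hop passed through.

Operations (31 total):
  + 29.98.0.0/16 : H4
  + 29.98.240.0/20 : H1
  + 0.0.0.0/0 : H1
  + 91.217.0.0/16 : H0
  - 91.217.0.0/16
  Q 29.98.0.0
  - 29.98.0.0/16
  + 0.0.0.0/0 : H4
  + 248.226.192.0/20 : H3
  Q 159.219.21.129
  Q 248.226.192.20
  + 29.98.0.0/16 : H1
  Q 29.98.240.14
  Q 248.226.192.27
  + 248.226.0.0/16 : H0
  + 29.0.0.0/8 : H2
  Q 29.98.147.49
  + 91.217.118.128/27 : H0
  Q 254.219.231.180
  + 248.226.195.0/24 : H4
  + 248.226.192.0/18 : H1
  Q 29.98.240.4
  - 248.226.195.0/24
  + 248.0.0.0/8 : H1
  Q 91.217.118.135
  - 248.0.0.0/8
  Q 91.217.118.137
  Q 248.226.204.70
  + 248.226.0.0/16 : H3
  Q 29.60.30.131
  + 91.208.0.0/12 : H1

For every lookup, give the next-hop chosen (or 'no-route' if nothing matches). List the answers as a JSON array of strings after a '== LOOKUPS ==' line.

Trace:
  add 29.98.0.0/16 -> H4 at depth 16
  add 29.98.240.0/20 -> H1 at depth 20
  add 0.0.0.0/0 -> H1 at depth 0
  add 91.217.0.0/16 -> H0 at depth 16
  del 91.217.0.0/16 (clear depth 16)
  lookup 29.98.0.0: bits 0001110101100010 walk d0:H1→d1:-→d2:-→d3:-→d4:-→d5:-→d6:-→d7:-→d8:-→d9:-→d10:-→d11:-→d12:-→d13:-→d14:-→d15:-→d16:H4 -> H4
  del 29.98.0.0/16 (clear depth 16)
  add 0.0.0.0/0 -> H4 at depth 0
  add 248.226.192.0/20 -> H3 at depth 20
  lookup 159.219.21.129: bits 1 walk d0:H4→d1:- -> H4
  lookup 248.226.192.20: bits 11111000111000101100 walk d0:H4→d1:-→d2:-→d3:-→d4:-→d5:-→d6:-→d7:-→d8:-→d9:-→d10:-→d11:-→d12:-→d13:-→d14:-→d15:-→d16:-→d17:-→d18:-→d19:-→d20:H3 -> H3
  add 29.98.0.0/16 -> H1 at depth 16
  lookup 29.98.240.14: bits 00011101011000101111 walk d0:H4→d1:-→d2:-→d3:-→d4:-→d5:-→d6:-→d7:-→d8:-→d9:-→d10:-→d11:-→d12:-→d13:-→d14:-→d15:-→d16:H1→d17:-→d18:-→d19:-→d20:H1 -> H1
  lookup 248.226.192.27: bits 11111000111000101100 walk d0:H4→d1:-→d2:-→d3:-→d4:-→d5:-→d6:-→d7:-→d8:-→d9:-→d10:-→d11:-→d12:-→d13:-→d14:-→d15:-→d16:-→d17:-→d18:-→d19:-→d20:H3 -> H3
  add 248.226.0.0/16 -> H0 at depth 16
  add 29.0.0.0/8 -> H2 at depth 8
  lookup 29.98.147.49: bits 00011101011000101 walk d0:H4→d1:-→d2:-→d3:-→d4:-→d5:-→d6:-→d7:-→d8:H2→d9:-→d10:-→d11:-→d12:-→d13:-→d14:-→d15:-→d16:H1→d17:- -> H1
  add 91.217.118.128/27 -> H0 at depth 27
  lookup 254.219.231.180: bits 11111 walk d0:H4→d1:-→d2:-→d3:-→d4:-→d5:- -> H4
  add 248.226.195.0/24 -> H4 at depth 24
  add 248.226.192.0/18 -> H1 at depth 18
  lookup 29.98.240.4: bits 00011101011000101111 walk d0:H4→d1:-→d2:-→d3:-→d4:-→d5:-→d6:-→d7:-→d8:H2→d9:-→d10:-→d11:-→d12:-→d13:-→d14:-→d15:-→d16:H1→d17:-→d18:-→d19:-→d20:H1 -> H1
  del 248.226.195.0/24 (clear depth 24)
  add 248.0.0.0/8 -> H1 at depth 8
  lookup 91.217.118.135: bits 010110111101100101110110100 walk d0:H4→d1:-→d2:-→d3:-→d4:-→d5:-→d6:-→d7:-→d8:-→d9:-→d10:-→d11:-→d12:-→d13:-→d14:-→d15:-→d16:-→d17:-→d18:-→d19:-→d20:-→d21:-→d22:-→d23:-→d24:-→d25:-→d26:-→d27:H0 -> H0
  del 248.0.0.0/8 (clear depth 8)
  lookup 91.217.118.137: bits 010110111101100101110110100 walk d0:H4→d1:-→d2:-→d3:-→d4:-→d5:-→d6:-→d7:-→d8:-→d9:-→d10:-→d11:-→d12:-→d13:-→d14:-→d15:-→d16:-→d17:-→d18:-→d19:-→d20:-→d21:-→d22:-→d23:-→d24:-→d25:-→d26:-→d27:H0 -> H0
  lookup 248.226.204.70: bits 11111000111000101100 walk d0:H4→d1:-→d2:-→d3:-→d4:-→d5:-→d6:-→d7:-→d8:-→d9:-→d10:-→d11:-→d12:-→d13:-→d14:-→d15:-→d16:H0→d17:-→d18:H1→d19:-→d20:H3 -> H3
  add 248.226.0.0/16 -> H3 at depth 16
  lookup 29.60.30.131: bits 000111010 walk d0:H4→d1:-→d2:-→d3:-→d4:-→d5:-→d6:-→d7:-→d8:H2→d9:- -> H2
  add 91.208.0.0/12 -> H1 at depth 12

== LOOKUPS ==
["H4","H4","H3","H1","H3","H1","H4","H1","H0","H0","H3","H2"]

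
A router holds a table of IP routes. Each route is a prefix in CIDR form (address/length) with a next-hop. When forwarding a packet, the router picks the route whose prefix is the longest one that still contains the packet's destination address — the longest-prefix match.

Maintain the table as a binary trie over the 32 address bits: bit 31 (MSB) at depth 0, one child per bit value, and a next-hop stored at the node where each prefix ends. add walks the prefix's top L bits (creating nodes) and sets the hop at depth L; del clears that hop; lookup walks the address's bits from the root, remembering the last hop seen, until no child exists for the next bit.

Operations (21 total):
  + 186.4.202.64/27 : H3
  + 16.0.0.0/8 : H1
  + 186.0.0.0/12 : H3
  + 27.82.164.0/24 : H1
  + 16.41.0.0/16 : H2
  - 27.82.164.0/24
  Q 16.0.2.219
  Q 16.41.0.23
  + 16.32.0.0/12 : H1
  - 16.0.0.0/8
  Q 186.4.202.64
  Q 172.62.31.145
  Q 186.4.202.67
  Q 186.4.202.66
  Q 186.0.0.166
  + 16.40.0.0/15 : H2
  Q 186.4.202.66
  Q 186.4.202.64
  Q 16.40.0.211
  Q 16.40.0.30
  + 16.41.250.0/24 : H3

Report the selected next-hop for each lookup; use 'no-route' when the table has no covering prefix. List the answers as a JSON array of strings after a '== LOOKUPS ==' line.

Apply in order:
  + 186.4.202.64/27 (H3) depth=27
  + 16.0.0.0/8 (H1) depth=8
  + 186.0.0.0/12 (H3) depth=12
  + 27.82.164.0/24 (H1) depth=24
  + 16.41.0.0/16 (H2) depth=16
  - 27.82.164.0/24 clear@24
  Q 16.0.2.219: descend 0001000000 ; hops seen [H1] ; pick H1
  Q 16.41.0.23: descend 0001000000101001 ; hops seen [H1,H2] ; pick H2
  + 16.32.0.0/12 (H1) depth=12
  - 16.0.0.0/8 clear@8
  Q 186.4.202.64: descend 101110100000010011001010010 ; hops seen [H3,H3] ; pick H3
  Q 172.62.31.145: descend 101 ; hops seen [∅] ; pick no-route
  Q 186.4.202.67: descend 101110100000010011001010010 ; hops seen [H3,H3] ; pick H3
  Q 186.4.202.66: descend 101110100000010011001010010 ; hops seen [H3,H3] ; pick H3
  Q 186.0.0.166: descend 1011101000000 ; hops seen [H3] ; pick H3
  + 16.40.0.0/15 (H2) depth=15
  Q 186.4.202.66: descend 101110100000010011001010010 ; hops seen [H3,H3] ; pick H3
  Q 186.4.202.64: descend 101110100000010011001010010 ; hops seen [H3,H3] ; pick H3
  Q 16.40.0.211: descend 000100000010100 ; hops seen [H1,H2] ; pick H2
  Q 16.40.0.30: descend 000100000010100 ; hops seen [H1,H2] ; pick H2
  + 16.41.250.0/24 (H3) depth=24

== LOOKUPS ==
["H1","H2","H3","no-route","H3","H3","H3","H3","H3","H2","H2"]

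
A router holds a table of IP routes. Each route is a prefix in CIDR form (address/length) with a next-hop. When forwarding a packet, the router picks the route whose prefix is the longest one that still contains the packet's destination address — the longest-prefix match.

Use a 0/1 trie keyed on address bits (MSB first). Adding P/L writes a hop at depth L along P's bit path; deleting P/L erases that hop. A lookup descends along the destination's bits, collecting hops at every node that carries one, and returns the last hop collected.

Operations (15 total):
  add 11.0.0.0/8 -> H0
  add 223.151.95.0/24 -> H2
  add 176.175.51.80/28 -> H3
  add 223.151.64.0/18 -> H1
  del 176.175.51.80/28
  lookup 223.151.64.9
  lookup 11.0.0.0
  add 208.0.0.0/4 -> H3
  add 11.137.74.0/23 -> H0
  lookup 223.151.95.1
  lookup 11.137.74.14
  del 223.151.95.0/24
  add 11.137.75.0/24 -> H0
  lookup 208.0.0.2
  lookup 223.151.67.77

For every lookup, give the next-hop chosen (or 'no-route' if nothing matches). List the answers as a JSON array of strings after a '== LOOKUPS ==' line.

Process each operation:
  add 11.0.0.0/8 -> H0 at depth 8
  add 223.151.95.0/24 -> H2 at depth 24
  add 176.175.51.80/28 -> H3 at depth 28
  add 223.151.64.0/18 -> H1 at depth 18
  - 176.175.51.80/28 clear@28
  lookup 223.151.64.9: bits 1101111110010111010 walk d0:-→d1:-→d2:-→d3:-→d4:-→d5:-→d6:-→d7:-→d8:-→d9:-→d10:-→d11:-→d12:-→d13:-→d14:-→d15:-→d16:-→d17:-→d18:H1→d19:- -> H1
  lookup 11.0.0.0: bits 00001011 walk d0:-→d1:-→d2:-→d3:-→d4:-→d5:-→d6:-→d7:-→d8:H0 -> H0
  add 208.0.0.0/4 -> H3 at depth 4
  add 11.137.74.0/23 -> H0 at depth 23
  lookup 223.151.95.1: bits 110111111001011101011111 walk d0:-→d1:-→d2:-→d3:-→d4:H3→d5:-→d6:-→d7:-→d8:-→d9:-→d10:-→d11:-→d12:-→d13:-→d14:-→d15:-→d16:-→d17:-→d18:H1→d19:-→d20:-→d21:-→d22:-→d23:-→d24:H2 -> H2
  lookup 11.137.74.14: bits 00001011100010010100101 walk d0:-→d1:-→d2:-→d3:-→d4:-→d5:-→d6:-→d7:-→d8:H0→d9:-→d10:-→d11:-→d12:-→d13:-→d14:-→d15:-→d16:-→d17:-→d18:-→d19:-→d20:-→d21:-→d22:-→d23:H0 -> H0
  - 223.151.95.0/24 clear@24
  add 11.137.75.0/24 -> H0 at depth 24
  lookup 208.0.0.2: bits 1101 walk d0:-→d1:-→d2:-→d3:-→d4:H3 -> H3
  lookup 223.151.67.77: bits 1101111110010111010 walk d0:-→d1:-→d2:-→d3:-→d4:H3→d5:-→d6:-→d7:-→d8:-→d9:-→d10:-→d11:-→d12:-→d13:-→d14:-→d15:-→d16:-→d17:-→d18:H1→d19:- -> H1

== LOOKUPS ==
["H1","H0","H2","H0","H3","H1"]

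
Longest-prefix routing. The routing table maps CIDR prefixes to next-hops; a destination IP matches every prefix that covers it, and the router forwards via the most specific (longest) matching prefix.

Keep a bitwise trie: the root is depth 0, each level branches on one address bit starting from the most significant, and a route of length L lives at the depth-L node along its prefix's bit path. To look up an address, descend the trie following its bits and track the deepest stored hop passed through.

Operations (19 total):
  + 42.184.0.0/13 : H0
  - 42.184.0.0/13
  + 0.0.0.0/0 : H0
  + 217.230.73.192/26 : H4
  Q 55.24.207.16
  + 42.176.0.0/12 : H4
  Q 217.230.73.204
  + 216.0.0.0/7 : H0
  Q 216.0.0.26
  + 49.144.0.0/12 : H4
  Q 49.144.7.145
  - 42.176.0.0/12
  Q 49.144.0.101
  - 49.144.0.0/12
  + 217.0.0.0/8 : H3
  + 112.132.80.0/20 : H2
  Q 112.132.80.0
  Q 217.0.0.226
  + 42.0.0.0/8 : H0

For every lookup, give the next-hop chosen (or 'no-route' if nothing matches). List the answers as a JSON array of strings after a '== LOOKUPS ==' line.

Trace:
  add 42.184.0.0/13 -> H0 at depth 13
  del 42.184.0.0/13 (clear depth 13)
  add 0.0.0.0/0 -> H0 at depth 0
  add 217.230.73.192/26 -> H4 at depth 26
  lookup 55.24.207.16: bits 001 walk d0:H0→d1:-→d2:-→d3:- -> H0
  add 42.176.0.0/12 -> H4 at depth 12
  lookup 217.230.73.204: bits 11011001111001100100100111 walk d0:H0→d1:-→d2:-→d3:-→d4:-→d5:-→d6:-→d7:-→d8:-→d9:-→d10:-→d11:-→d12:-→d13:-→d14:-→d15:-→d16:-→d17:-→d18:-→d19:-→d20:-→d21:-→d22:-→d23:-→d24:-→d25:-→d26:H4 -> H4
  add 216.0.0.0/7 -> H0 at depth 7
  lookup 216.0.0.26: bits 1101100 walk d0:H0→d1:-→d2:-→d3:-→d4:-→d5:-→d6:-→d7:H0 -> H0
  add 49.144.0.0/12 -> H4 at depth 12
  lookup 49.144.7.145: bits 001100011001 walk d0:H0→d1:-→d2:-→d3:-→d4:-→d5:-→d6:-→d7:-→d8:-→d9:-→d10:-→d11:-→d12:H4 -> H4
  del 42.176.0.0/12 (clear depth 12)
  lookup 49.144.0.101: bits 001100011001 walk d0:H0→d1:-→d2:-→d3:-→d4:-→d5:-→d6:-→d7:-→d8:-→d9:-→d10:-→d11:-→d12:H4 -> H4
  del 49.144.0.0/12 (clear depth 12)
  add 217.0.0.0/8 -> H3 at depth 8
  add 112.132.80.0/20 -> H2 at depth 20
  lookup 112.132.80.0: bits 01110000100001000101 walk d0:H0→d1:-→d2:-→d3:-→d4:-→d5:-→d6:-→d7:-→d8:-→d9:-→d10:-→d11:-→d12:-→d13:-→d14:-→d15:-→d16:-→d17:-→d18:-→d19:-→d20:H2 -> H2
  lookup 217.0.0.226: bits 11011001 walk d0:H0→d1:-→d2:-→d3:-→d4:-→d5:-→d6:-→d7:H0→d8:H3 -> H3
  add 42.0.0.0/8 -> H0 at depth 8

== LOOKUPS ==
["H0","H4","H0","H4","H4","H2","H3"]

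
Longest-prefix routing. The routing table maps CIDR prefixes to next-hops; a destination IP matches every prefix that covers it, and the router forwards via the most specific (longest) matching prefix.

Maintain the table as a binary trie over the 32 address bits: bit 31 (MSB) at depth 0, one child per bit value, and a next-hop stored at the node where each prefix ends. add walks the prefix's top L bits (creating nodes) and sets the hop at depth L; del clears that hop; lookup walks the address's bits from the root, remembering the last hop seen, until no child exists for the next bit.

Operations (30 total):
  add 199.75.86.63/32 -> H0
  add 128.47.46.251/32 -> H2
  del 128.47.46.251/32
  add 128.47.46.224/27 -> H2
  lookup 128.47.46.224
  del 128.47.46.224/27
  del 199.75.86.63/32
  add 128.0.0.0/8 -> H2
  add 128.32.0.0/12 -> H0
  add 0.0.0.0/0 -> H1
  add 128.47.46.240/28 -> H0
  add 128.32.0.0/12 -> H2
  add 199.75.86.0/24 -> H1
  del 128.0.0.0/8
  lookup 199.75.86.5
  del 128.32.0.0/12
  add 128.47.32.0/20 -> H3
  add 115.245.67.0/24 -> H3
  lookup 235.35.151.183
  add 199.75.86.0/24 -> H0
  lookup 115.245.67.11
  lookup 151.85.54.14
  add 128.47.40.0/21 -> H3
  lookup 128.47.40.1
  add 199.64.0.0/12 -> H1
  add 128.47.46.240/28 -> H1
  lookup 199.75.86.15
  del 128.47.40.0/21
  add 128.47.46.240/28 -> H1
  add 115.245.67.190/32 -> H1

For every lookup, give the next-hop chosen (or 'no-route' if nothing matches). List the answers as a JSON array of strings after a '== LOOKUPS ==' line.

Process each operation:
  + 199.75.86.63/32 (H0) depth=32
  + 128.47.46.251/32 (H2) depth=32
  - 128.47.46.251/32 clear@32
  + 128.47.46.224/27 (H2) depth=27
  Q 128.47.46.224: descend 100000000010111100101110111 ; hops seen [H2] ; pick H2
  - 128.47.46.224/27 clear@27
  - 199.75.86.63/32 clear@32
  + 128.0.0.0/8 (H2) depth=8
  + 128.32.0.0/12 (H0) depth=12
  + 0.0.0.0/0 (H1) depth=0
  + 128.47.46.240/28 (H0) depth=28
  + 128.32.0.0/12 (H2) depth=12
  + 199.75.86.0/24 (H1) depth=24
  - 128.0.0.0/8 clear@8
  Q 199.75.86.5: descend 11000111010010110101011000 ; hops seen [H1,H1] ; pick H1
  - 128.32.0.0/12 clear@12
  + 128.47.32.0/20 (H3) depth=20
  + 115.245.67.0/24 (H3) depth=24
  Q 235.35.151.183: descend 11 ; hops seen [H1] ; pick H1
  + 199.75.86.0/24 (H0) depth=24
  Q 115.245.67.11: descend 011100111111010101000011 ; hops seen [H1,H3] ; pick H3
  Q 151.85.54.14: descend 100 ; hops seen [H1] ; pick H1
  + 128.47.40.0/21 (H3) depth=21
  Q 128.47.40.1: descend 100000000010111100101 ; hops seen [H1,H3,H3] ; pick H3
  + 199.64.0.0/12 (H1) depth=12
  + 128.47.46.240/28 (H1) depth=28
  Q 199.75.86.15: descend 11000111010010110101011000 ; hops seen [H1,H1,H0] ; pick H0
  - 128.47.40.0/21 clear@21
  + 128.47.46.240/28 (H1) depth=28
  + 115.245.67.190/32 (H1) depth=32

== LOOKUPS ==
["H2","H1","H1","H3","H1","H3","H0"]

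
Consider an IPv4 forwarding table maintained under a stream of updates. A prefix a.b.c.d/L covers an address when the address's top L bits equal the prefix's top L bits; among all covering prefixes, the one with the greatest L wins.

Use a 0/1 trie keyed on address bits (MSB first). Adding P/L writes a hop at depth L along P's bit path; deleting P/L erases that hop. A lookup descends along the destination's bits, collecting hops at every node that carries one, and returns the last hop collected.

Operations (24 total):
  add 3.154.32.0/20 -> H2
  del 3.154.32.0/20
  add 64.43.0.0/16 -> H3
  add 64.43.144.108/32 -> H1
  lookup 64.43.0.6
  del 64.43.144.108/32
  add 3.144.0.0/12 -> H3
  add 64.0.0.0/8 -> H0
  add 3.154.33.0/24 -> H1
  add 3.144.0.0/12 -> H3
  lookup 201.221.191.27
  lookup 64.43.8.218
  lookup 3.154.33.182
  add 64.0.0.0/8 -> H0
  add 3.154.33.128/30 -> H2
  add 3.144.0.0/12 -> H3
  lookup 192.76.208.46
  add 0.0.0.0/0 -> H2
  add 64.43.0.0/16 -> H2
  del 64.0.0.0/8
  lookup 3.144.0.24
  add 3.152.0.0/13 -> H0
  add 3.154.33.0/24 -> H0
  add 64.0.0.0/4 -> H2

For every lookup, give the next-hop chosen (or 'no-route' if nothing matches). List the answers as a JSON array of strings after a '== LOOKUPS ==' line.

Process each operation:
  add 3.154.32.0/20 -> H2 at depth 20
  del 3.154.32.0/20 (clear depth 20)
  add 64.43.0.0/16 -> H3 at depth 16
  add 64.43.144.108/32 -> H1 at depth 32
  ? 64.43.0.6  path d0:-→d1:-→d2:-→d3:-→d4:-→d5:-→d6:-→d7:-→d8:-→d9:-→d10:-→d11:-→d12:-→d13:-→d14:-→d15:-→d16:H3  best=H3
  del 64.43.144.108/32 (clear depth 32)
  add 3.144.0.0/12 -> H3 at depth 12
  add 64.0.0.0/8 -> H0 at depth 8
  add 3.154.33.0/24 -> H1 at depth 24
  add 3.144.0.0/12 -> H3 at depth 12
  ? 201.221.191.27  path d0:-  best=no-route
  ? 64.43.8.218  path d0:-→d1:-→d2:-→d3:-→d4:-→d5:-→d6:-→d7:-→d8:H0→d9:-→d10:-→d11:-→d12:-→d13:-→d14:-→d15:-→d16:H3  best=H3
  ? 3.154.33.182  path d0:-→d1:-→d2:-→d3:-→d4:-→d5:-→d6:-→d7:-→d8:-→d9:-→d10:-→d11:-→d12:H3→d13:-→d14:-→d15:-→d16:-→d17:-→d18:-→d19:-→d20:-→d21:-→d22:-→d23:-→d24:H1  best=H1
  add 64.0.0.0/8 -> H0 at depth 8
  add 3.154.33.128/30 -> H2 at depth 30
  add 3.144.0.0/12 -> H3 at depth 12
  ? 192.76.208.46  path d0:-  best=no-route
  add 0.0.0.0/0 -> H2 at depth 0
  add 64.43.0.0/16 -> H2 at depth 16
  del 64.0.0.0/8 (clear depth 8)
  ? 3.144.0.24  path d0:H2→d1:-→d2:-→d3:-→d4:-→d5:-→d6:-→d7:-→d8:-→d9:-→d10:-→d11:-→d12:H3  best=H3
  add 3.152.0.0/13 -> H0 at depth 13
  add 3.154.33.0/24 -> H0 at depth 24
  add 64.0.0.0/4 -> H2 at depth 4

== LOOKUPS ==
["H3","no-route","H3","H1","no-route","H3"]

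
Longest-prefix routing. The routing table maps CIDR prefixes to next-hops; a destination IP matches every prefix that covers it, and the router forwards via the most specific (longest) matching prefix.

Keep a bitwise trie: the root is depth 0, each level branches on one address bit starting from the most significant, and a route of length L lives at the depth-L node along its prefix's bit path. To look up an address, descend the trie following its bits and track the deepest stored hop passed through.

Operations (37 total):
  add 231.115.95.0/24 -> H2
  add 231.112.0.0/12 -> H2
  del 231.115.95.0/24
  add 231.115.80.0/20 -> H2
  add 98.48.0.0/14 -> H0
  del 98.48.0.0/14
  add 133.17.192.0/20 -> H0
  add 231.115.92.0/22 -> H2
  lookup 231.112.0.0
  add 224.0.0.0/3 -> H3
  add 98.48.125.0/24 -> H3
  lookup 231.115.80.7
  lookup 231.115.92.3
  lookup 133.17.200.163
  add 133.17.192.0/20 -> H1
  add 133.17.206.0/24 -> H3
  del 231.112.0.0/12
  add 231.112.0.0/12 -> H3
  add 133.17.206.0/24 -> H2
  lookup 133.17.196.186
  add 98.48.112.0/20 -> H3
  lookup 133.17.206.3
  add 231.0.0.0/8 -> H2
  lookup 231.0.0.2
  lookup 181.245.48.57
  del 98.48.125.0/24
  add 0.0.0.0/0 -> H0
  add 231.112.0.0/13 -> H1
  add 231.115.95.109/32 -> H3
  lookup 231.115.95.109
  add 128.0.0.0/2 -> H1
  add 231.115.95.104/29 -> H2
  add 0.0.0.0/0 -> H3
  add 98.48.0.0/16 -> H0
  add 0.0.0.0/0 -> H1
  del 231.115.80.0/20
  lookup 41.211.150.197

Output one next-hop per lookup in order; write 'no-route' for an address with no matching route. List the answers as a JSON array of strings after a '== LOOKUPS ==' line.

Trace:
  add 231.115.95.0/24 -> H2 at depth 24
  add 231.112.0.0/12 -> H2 at depth 12
  - 231.115.95.0/24 clear@24
  add 231.115.80.0/20 -> H2 at depth 20
  add 98.48.0.0/14 -> H0 at depth 14
  - 98.48.0.0/14 clear@14
  add 133.17.192.0/20 -> H0 at depth 20
  add 231.115.92.0/22 -> H2 at depth 22
  Q 231.112.0.0: descend 11100111011100 ; hops seen [H2] ; pick H2
  add 224.0.0.0/3 -> H3 at depth 3
  add 98.48.125.0/24 -> H3 at depth 24
  Q 231.115.80.7: descend 11100111011100110101 ; hops seen [H3,H2,H2] ; pick H2
  Q 231.115.92.3: descend 1110011101110011010111 ; hops seen [H3,H2,H2,H2] ; pick H2
  Q 133.17.200.163: descend 10000101000100011100 ; hops seen [H0] ; pick H0
  add 133.17.192.0/20 -> H1 at depth 20
  add 133.17.206.0/24 -> H3 at depth 24
  - 231.112.0.0/12 clear@12
  add 231.112.0.0/12 -> H3 at depth 12
  add 133.17.206.0/24 -> H2 at depth 24
  Q 133.17.196.186: descend 10000101000100011100 ; hops seen [H1] ; pick H1
  add 98.48.112.0/20 -> H3 at depth 20
  Q 133.17.206.3: descend 100001010001000111001110 ; hops seen [H1,H2] ; pick H2
  add 231.0.0.0/8 -> H2 at depth 8
  Q 231.0.0.2: descend 111001110 ; hops seen [H3,H2] ; pick H2
  Q 181.245.48.57: descend 10 ; hops seen [∅] ; pick no-route
  - 98.48.125.0/24 clear@24
  add 0.0.0.0/0 -> H0 at depth 0
  add 231.112.0.0/13 -> H1 at depth 13
  add 231.115.95.109/32 -> H3 at depth 32
  Q 231.115.95.109: descend 11100111011100110101111101101101 ; hops seen [H0,H3,H2,H3,H1,H2,H2,H3] ; pick H3
  add 128.0.0.0/2 -> H1 at depth 2
  add 231.115.95.104/29 -> H2 at depth 29
  add 0.0.0.0/0 -> H3 at depth 0
  add 98.48.0.0/16 -> H0 at depth 16
  add 0.0.0.0/0 -> H1 at depth 0
  - 231.115.80.0/20 clear@20
  Q 41.211.150.197: descend 0 ; hops seen [H1] ; pick H1

== LOOKUPS ==
["H2","H2","H2","H0","H1","H2","H2","no-route","H3","H1"]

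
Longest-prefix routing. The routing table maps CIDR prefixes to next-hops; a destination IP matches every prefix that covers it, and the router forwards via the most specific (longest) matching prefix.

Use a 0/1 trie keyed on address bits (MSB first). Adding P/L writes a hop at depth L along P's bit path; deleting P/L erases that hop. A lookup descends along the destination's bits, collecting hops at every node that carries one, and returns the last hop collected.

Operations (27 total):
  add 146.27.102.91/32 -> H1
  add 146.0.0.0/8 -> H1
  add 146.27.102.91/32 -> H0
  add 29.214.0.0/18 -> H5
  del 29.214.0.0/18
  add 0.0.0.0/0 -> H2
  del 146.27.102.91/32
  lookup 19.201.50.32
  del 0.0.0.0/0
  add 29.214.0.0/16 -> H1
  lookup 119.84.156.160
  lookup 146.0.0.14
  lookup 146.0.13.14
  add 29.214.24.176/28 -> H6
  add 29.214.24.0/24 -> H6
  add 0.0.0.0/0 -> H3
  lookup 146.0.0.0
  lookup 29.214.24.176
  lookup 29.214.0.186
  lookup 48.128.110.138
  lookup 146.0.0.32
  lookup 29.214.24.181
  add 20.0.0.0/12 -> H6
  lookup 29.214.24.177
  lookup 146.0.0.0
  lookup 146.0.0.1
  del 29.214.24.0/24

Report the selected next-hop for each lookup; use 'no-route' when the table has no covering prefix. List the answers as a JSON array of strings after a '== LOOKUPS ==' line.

Trace:
  add 146.27.102.91/32 -> H1 at depth 32
  add 146.0.0.0/8 -> H1 at depth 8
  add 146.27.102.91/32 -> H0 at depth 32
  add 29.214.0.0/18 -> H5 at depth 18
  - 29.214.0.0/18 clear@18
  add 0.0.0.0/0 -> H2 at depth 0
  - 146.27.102.91/32 clear@32
  lookup 19.201.50.32: bits 0001 walk d0:H2→d1:-→d2:-→d3:-→d4:- -> H2
  - 0.0.0.0/0 clear@0
  add 29.214.0.0/16 -> H1 at depth 16
  lookup 119.84.156.160: bits 0 walk d0:-→d1:- -> no-route
  lookup 146.0.0.14: bits 10010010000 walk d0:-→d1:-→d2:-→d3:-→d4:-→d5:-→d6:-→d7:-→d8:H1→d9:-→d10:-→d11:- -> H1
  lookup 146.0.13.14: bits 10010010000 walk d0:-→d1:-→d2:-→d3:-→d4:-→d5:-→d6:-→d7:-→d8:H1→d9:-→d10:-→d11:- -> H1
  add 29.214.24.176/28 -> H6 at depth 28
  add 29.214.24.0/24 -> H6 at depth 24
  add 0.0.0.0/0 -> H3 at depth 0
  lookup 146.0.0.0: bits 10010010000 walk d0:H3→d1:-→d2:-→d3:-→d4:-→d5:-→d6:-→d7:-→d8:H1→d9:-→d10:-→d11:- -> H1
  lookup 29.214.24.176: bits 0001110111010110000110001011 walk d0:H3→d1:-→d2:-→d3:-→d4:-→d5:-→d6:-→d7:-→d8:-→d9:-→d10:-→d11:-→d12:-→d13:-→d14:-→d15:-→d16:H1→d17:-→d18:-→d19:-→d20:-→d21:-→d22:-→d23:-→d24:H6→d25:-→d26:-→d27:-→d28:H6 -> H6
  lookup 29.214.0.186: bits 0001110111010110000 walk d0:H3→d1:-→d2:-→d3:-→d4:-→d5:-→d6:-→d7:-→d8:-→d9:-→d10:-→d11:-→d12:-→d13:-→d14:-→d15:-→d16:H1→d17:-→d18:-→d19:- -> H1
  lookup 48.128.110.138: bits 00 walk d0:H3→d1:-→d2:- -> H3
  lookup 146.0.0.32: bits 10010010000 walk d0:H3→d1:-→d2:-→d3:-→d4:-→d5:-→d6:-→d7:-→d8:H1→d9:-→d10:-→d11:- -> H1
  lookup 29.214.24.181: bits 0001110111010110000110001011 walk d0:H3→d1:-→d2:-→d3:-→d4:-→d5:-→d6:-→d7:-→d8:-→d9:-→d10:-→d11:-→d12:-→d13:-→d14:-→d15:-→d16:H1→d17:-→d18:-→d19:-→d20:-→d21:-→d22:-→d23:-→d24:H6→d25:-→d26:-→d27:-→d28:H6 -> H6
  add 20.0.0.0/12 -> H6 at depth 12
  lookup 29.214.24.177: bits 0001110111010110000110001011 walk d0:H3→d1:-→d2:-→d3:-→d4:-→d5:-→d6:-→d7:-→d8:-→d9:-→d10:-→d11:-→d12:-→d13:-→d14:-→d15:-→d16:H1→d17:-→d18:-→d19:-→d20:-→d21:-→d22:-→d23:-→d24:H6→d25:-→d26:-→d27:-→d28:H6 -> H6
  lookup 146.0.0.0: bits 10010010000 walk d0:H3→d1:-→d2:-→d3:-→d4:-→d5:-→d6:-→d7:-→d8:H1→d9:-→d10:-→d11:- -> H1
  lookup 146.0.0.1: bits 10010010000 walk d0:H3→d1:-→d2:-→d3:-→d4:-→d5:-→d6:-→d7:-→d8:H1→d9:-→d10:-→d11:- -> H1
  - 29.214.24.0/24 clear@24

== LOOKUPS ==
["H2","no-route","H1","H1","H1","H6","H1","H3","H1","H6","H6","H1","H1"]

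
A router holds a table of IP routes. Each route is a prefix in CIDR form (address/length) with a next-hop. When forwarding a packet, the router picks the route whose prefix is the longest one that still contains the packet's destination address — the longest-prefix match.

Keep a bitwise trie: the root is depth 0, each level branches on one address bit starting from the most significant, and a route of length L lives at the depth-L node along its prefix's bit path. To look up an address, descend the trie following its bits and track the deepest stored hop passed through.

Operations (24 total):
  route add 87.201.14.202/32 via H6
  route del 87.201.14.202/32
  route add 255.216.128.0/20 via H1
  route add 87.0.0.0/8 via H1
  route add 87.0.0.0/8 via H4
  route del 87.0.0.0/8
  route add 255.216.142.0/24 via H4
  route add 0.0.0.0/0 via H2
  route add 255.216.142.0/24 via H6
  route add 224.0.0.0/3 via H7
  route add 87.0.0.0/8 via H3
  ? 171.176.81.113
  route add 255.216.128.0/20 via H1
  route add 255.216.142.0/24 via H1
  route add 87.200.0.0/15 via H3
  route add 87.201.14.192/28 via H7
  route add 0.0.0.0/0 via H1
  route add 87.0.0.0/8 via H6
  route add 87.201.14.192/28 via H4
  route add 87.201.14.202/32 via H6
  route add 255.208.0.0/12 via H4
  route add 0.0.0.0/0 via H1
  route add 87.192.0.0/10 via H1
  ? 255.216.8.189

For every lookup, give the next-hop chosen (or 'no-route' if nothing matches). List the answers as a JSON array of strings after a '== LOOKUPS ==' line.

Process each operation:
  add 87.201.14.202/32 -> H6 at depth 32
  del 87.201.14.202/32 (clear depth 32)
  add 255.216.128.0/20 -> H1 at depth 20
  add 87.0.0.0/8 -> H1 at depth 8
  add 87.0.0.0/8 -> H4 at depth 8
  del 87.0.0.0/8 (clear depth 8)
  add 255.216.142.0/24 -> H4 at depth 24
  add 0.0.0.0/0 -> H2 at depth 0
  add 255.216.142.0/24 -> H6 at depth 24
  add 224.0.0.0/3 -> H7 at depth 3
  add 87.0.0.0/8 -> H3 at depth 8
  ? 171.176.81.113  path d0:H2→d1:-  best=H2
  add 255.216.128.0/20 -> H1 at depth 20
  add 255.216.142.0/24 -> H1 at depth 24
  add 87.200.0.0/15 -> H3 at depth 15
  add 87.201.14.192/28 -> H7 at depth 28
  add 0.0.0.0/0 -> H1 at depth 0
  add 87.0.0.0/8 -> H6 at depth 8
  add 87.201.14.192/28 -> H4 at depth 28
  add 87.201.14.202/32 -> H6 at depth 32
  add 255.208.0.0/12 -> H4 at depth 12
  add 0.0.0.0/0 -> H1 at depth 0
  add 87.192.0.0/10 -> H1 at depth 10
  ? 255.216.8.189  path d0:H1→d1:-→d2:-→d3:H7→d4:-→d5:-→d6:-→d7:-→d8:-→d9:-→d10:-→d11:-→d12:H4→d13:-→d14:-→d15:-→d16:-  best=H4

== LOOKUPS ==
["H2","H4"]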